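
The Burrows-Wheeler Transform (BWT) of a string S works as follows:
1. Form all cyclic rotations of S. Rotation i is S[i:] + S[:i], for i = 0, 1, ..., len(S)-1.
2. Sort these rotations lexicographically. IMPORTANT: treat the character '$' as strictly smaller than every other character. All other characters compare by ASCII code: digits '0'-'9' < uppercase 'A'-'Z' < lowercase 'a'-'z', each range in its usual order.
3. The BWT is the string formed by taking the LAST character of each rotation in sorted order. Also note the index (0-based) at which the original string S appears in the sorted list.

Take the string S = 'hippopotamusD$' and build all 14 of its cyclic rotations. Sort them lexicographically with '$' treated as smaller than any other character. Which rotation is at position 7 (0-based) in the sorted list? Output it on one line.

All 14 rotations (rotation i = S[i:]+S[:i]):
  rot[0] = hippopotamusD$
  rot[1] = ippopotamusD$h
  rot[2] = ppopotamusD$hi
  rot[3] = popotamusD$hip
  rot[4] = opotamusD$hipp
  rot[5] = potamusD$hippo
  rot[6] = otamusD$hippop
  rot[7] = tamusD$hippopo
  rot[8] = amusD$hippopot
  rot[9] = musD$hippopota
  rot[10] = usD$hippopotam
  rot[11] = sD$hippopotamu
  rot[12] = D$hippopotamus
  rot[13] = $hippopotamusD
Sorted (with $ < everything):
  sorted[0] = $hippopotamusD
  sorted[1] = D$hippopotamus
  sorted[2] = amusD$hippopot
  sorted[3] = hippopotamusD$
  sorted[4] = ippopotamusD$h
  sorted[5] = musD$hippopota
  sorted[6] = opotamusD$hipp
  sorted[7] = otamusD$hippop
  sorted[8] = popotamusD$hip
  sorted[9] = potamusD$hippo
  sorted[10] = ppopotamusD$hi
  sorted[11] = sD$hippopotamu
  sorted[12] = tamusD$hippopo
  sorted[13] = usD$hippopotam
sorted[7] = otamusD$hippop

Answer: otamusD$hippop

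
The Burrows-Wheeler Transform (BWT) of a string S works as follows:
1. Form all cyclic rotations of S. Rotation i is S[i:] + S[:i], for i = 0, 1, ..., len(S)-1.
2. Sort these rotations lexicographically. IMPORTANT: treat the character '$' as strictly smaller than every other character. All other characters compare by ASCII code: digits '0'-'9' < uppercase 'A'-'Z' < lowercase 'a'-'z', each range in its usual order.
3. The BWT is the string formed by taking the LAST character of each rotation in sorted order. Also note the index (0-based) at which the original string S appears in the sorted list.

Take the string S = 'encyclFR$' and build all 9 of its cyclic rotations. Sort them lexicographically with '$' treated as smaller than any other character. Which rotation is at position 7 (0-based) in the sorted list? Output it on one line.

All 9 rotations (rotation i = S[i:]+S[:i]):
  rot[0] = encyclFR$
  rot[1] = ncyclFR$e
  rot[2] = cyclFR$en
  rot[3] = yclFR$enc
  rot[4] = clFR$ency
  rot[5] = lFR$encyc
  rot[6] = FR$encycl
  rot[7] = R$encyclF
  rot[8] = $encyclFR
Sorted (with $ < everything):
  sorted[0] = $encyclFR
  sorted[1] = FR$encycl
  sorted[2] = R$encyclF
  sorted[3] = clFR$ency
  sorted[4] = cyclFR$en
  sorted[5] = encyclFR$
  sorted[6] = lFR$encyc
  sorted[7] = ncyclFR$e
  sorted[8] = yclFR$enc
sorted[7] = ncyclFR$e

Answer: ncyclFR$e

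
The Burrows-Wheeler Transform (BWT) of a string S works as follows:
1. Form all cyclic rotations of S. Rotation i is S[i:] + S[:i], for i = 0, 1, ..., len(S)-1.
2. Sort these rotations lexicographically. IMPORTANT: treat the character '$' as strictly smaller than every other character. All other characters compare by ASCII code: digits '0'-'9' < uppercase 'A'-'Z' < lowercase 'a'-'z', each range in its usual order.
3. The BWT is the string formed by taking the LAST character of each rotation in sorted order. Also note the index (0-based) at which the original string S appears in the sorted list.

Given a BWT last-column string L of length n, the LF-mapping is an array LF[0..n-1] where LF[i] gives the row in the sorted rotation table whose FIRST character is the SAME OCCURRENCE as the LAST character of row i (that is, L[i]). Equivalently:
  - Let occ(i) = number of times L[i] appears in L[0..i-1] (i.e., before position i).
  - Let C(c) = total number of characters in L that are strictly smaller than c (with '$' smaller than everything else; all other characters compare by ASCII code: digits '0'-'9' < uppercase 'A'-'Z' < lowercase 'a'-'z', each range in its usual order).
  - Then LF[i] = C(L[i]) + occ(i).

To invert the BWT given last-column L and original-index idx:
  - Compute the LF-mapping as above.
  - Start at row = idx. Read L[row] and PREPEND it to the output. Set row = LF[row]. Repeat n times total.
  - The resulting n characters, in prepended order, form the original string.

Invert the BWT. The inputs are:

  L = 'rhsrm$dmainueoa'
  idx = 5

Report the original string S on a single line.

Answer: hammerdinosaur$

Derivation:
LF mapping: 11 5 13 12 7 0 3 8 1 6 9 14 4 10 2
Walk LF starting at row 5, prepending L[row]:
  step 1: row=5, L[5]='$', prepend. Next row=LF[5]=0
  step 2: row=0, L[0]='r', prepend. Next row=LF[0]=11
  step 3: row=11, L[11]='u', prepend. Next row=LF[11]=14
  step 4: row=14, L[14]='a', prepend. Next row=LF[14]=2
  step 5: row=2, L[2]='s', prepend. Next row=LF[2]=13
  step 6: row=13, L[13]='o', prepend. Next row=LF[13]=10
  step 7: row=10, L[10]='n', prepend. Next row=LF[10]=9
  step 8: row=9, L[9]='i', prepend. Next row=LF[9]=6
  step 9: row=6, L[6]='d', prepend. Next row=LF[6]=3
  step 10: row=3, L[3]='r', prepend. Next row=LF[3]=12
  step 11: row=12, L[12]='e', prepend. Next row=LF[12]=4
  step 12: row=4, L[4]='m', prepend. Next row=LF[4]=7
  step 13: row=7, L[7]='m', prepend. Next row=LF[7]=8
  step 14: row=8, L[8]='a', prepend. Next row=LF[8]=1
  step 15: row=1, L[1]='h', prepend. Next row=LF[1]=5
Reversed output: hammerdinosaur$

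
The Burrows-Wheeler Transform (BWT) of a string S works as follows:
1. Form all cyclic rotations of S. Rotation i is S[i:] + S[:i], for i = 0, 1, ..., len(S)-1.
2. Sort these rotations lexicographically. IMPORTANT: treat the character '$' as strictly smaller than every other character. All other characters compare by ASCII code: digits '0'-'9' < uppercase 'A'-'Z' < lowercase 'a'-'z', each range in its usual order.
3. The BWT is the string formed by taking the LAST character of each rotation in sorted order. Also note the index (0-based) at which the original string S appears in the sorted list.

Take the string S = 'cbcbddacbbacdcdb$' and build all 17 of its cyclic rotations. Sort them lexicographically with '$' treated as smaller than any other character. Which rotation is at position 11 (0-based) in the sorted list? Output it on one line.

All 17 rotations (rotation i = S[i:]+S[:i]):
  rot[0] = cbcbddacbbacdcdb$
  rot[1] = bcbddacbbacdcdb$c
  rot[2] = cbddacbbacdcdb$cb
  rot[3] = bddacbbacdcdb$cbc
  rot[4] = ddacbbacdcdb$cbcb
  rot[5] = dacbbacdcdb$cbcbd
  rot[6] = acbbacdcdb$cbcbdd
  rot[7] = cbbacdcdb$cbcbdda
  rot[8] = bbacdcdb$cbcbddac
  rot[9] = bacdcdb$cbcbddacb
  rot[10] = acdcdb$cbcbddacbb
  rot[11] = cdcdb$cbcbddacbba
  rot[12] = dcdb$cbcbddacbbac
  rot[13] = cdb$cbcbddacbbacd
  rot[14] = db$cbcbddacbbacdc
  rot[15] = b$cbcbddacbbacdcd
  rot[16] = $cbcbddacbbacdcdb
Sorted (with $ < everything):
  sorted[0] = $cbcbddacbbacdcdb
  sorted[1] = acbbacdcdb$cbcbdd
  sorted[2] = acdcdb$cbcbddacbb
  sorted[3] = b$cbcbddacbbacdcd
  sorted[4] = bacdcdb$cbcbddacb
  sorted[5] = bbacdcdb$cbcbddac
  sorted[6] = bcbddacbbacdcdb$c
  sorted[7] = bddacbbacdcdb$cbc
  sorted[8] = cbbacdcdb$cbcbdda
  sorted[9] = cbcbddacbbacdcdb$
  sorted[10] = cbddacbbacdcdb$cb
  sorted[11] = cdb$cbcbddacbbacd
  sorted[12] = cdcdb$cbcbddacbba
  sorted[13] = dacbbacdcdb$cbcbd
  sorted[14] = db$cbcbddacbbacdc
  sorted[15] = dcdb$cbcbddacbbac
  sorted[16] = ddacbbacdcdb$cbcb
sorted[11] = cdb$cbcbddacbbacd

Answer: cdb$cbcbddacbbacd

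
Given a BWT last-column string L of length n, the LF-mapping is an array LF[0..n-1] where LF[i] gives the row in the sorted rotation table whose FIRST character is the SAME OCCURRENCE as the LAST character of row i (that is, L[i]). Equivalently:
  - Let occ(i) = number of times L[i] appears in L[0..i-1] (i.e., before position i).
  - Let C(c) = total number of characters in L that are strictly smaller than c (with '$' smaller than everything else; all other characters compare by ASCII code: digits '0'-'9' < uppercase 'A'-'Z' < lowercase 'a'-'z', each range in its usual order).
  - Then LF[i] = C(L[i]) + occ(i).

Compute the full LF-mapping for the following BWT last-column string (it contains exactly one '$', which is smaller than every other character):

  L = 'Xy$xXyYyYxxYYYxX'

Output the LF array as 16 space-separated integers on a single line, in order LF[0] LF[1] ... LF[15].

Char counts: '$':1, 'X':3, 'Y':5, 'x':4, 'y':3
C (first-col start): C('$')=0, C('X')=1, C('Y')=4, C('x')=9, C('y')=13
L[0]='X': occ=0, LF[0]=C('X')+0=1+0=1
L[1]='y': occ=0, LF[1]=C('y')+0=13+0=13
L[2]='$': occ=0, LF[2]=C('$')+0=0+0=0
L[3]='x': occ=0, LF[3]=C('x')+0=9+0=9
L[4]='X': occ=1, LF[4]=C('X')+1=1+1=2
L[5]='y': occ=1, LF[5]=C('y')+1=13+1=14
L[6]='Y': occ=0, LF[6]=C('Y')+0=4+0=4
L[7]='y': occ=2, LF[7]=C('y')+2=13+2=15
L[8]='Y': occ=1, LF[8]=C('Y')+1=4+1=5
L[9]='x': occ=1, LF[9]=C('x')+1=9+1=10
L[10]='x': occ=2, LF[10]=C('x')+2=9+2=11
L[11]='Y': occ=2, LF[11]=C('Y')+2=4+2=6
L[12]='Y': occ=3, LF[12]=C('Y')+3=4+3=7
L[13]='Y': occ=4, LF[13]=C('Y')+4=4+4=8
L[14]='x': occ=3, LF[14]=C('x')+3=9+3=12
L[15]='X': occ=2, LF[15]=C('X')+2=1+2=3

Answer: 1 13 0 9 2 14 4 15 5 10 11 6 7 8 12 3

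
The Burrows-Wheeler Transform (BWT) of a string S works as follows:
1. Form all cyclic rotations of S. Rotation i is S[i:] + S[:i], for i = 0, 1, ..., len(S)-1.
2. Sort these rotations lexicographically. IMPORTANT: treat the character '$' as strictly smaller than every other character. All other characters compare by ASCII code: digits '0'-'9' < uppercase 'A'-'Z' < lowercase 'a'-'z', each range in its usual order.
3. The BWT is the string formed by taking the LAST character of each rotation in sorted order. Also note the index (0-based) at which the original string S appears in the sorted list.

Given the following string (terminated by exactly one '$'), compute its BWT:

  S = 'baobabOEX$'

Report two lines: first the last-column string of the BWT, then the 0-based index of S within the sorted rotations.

Answer: XObEbbao$a
8

Derivation:
All 10 rotations (rotation i = S[i:]+S[:i]):
  rot[0] = baobabOEX$
  rot[1] = aobabOEX$b
  rot[2] = obabOEX$ba
  rot[3] = babOEX$bao
  rot[4] = abOEX$baob
  rot[5] = bOEX$baoba
  rot[6] = OEX$baobab
  rot[7] = EX$baobabO
  rot[8] = X$baobabOE
  rot[9] = $baobabOEX
Sorted (with $ < everything):
  sorted[0] = $baobabOEX  (last char: 'X')
  sorted[1] = EX$baobabO  (last char: 'O')
  sorted[2] = OEX$baobab  (last char: 'b')
  sorted[3] = X$baobabOE  (last char: 'E')
  sorted[4] = abOEX$baob  (last char: 'b')
  sorted[5] = aobabOEX$b  (last char: 'b')
  sorted[6] = bOEX$baoba  (last char: 'a')
  sorted[7] = babOEX$bao  (last char: 'o')
  sorted[8] = baobabOEX$  (last char: '$')
  sorted[9] = obabOEX$ba  (last char: 'a')
Last column: XObEbbao$a
Original string S is at sorted index 8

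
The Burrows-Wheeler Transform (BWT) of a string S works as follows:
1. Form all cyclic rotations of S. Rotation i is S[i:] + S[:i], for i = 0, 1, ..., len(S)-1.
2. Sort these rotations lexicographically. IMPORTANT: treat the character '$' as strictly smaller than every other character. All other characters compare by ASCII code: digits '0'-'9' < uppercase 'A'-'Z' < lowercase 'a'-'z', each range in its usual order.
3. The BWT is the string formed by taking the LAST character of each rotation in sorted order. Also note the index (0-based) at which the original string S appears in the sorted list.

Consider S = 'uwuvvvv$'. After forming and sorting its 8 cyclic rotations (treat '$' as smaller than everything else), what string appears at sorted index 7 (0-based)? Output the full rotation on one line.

Answer: wuvvvv$u

Derivation:
All 8 rotations (rotation i = S[i:]+S[:i]):
  rot[0] = uwuvvvv$
  rot[1] = wuvvvv$u
  rot[2] = uvvvv$uw
  rot[3] = vvvv$uwu
  rot[4] = vvv$uwuv
  rot[5] = vv$uwuvv
  rot[6] = v$uwuvvv
  rot[7] = $uwuvvvv
Sorted (with $ < everything):
  sorted[0] = $uwuvvvv
  sorted[1] = uvvvv$uw
  sorted[2] = uwuvvvv$
  sorted[3] = v$uwuvvv
  sorted[4] = vv$uwuvv
  sorted[5] = vvv$uwuv
  sorted[6] = vvvv$uwu
  sorted[7] = wuvvvv$u
sorted[7] = wuvvvv$u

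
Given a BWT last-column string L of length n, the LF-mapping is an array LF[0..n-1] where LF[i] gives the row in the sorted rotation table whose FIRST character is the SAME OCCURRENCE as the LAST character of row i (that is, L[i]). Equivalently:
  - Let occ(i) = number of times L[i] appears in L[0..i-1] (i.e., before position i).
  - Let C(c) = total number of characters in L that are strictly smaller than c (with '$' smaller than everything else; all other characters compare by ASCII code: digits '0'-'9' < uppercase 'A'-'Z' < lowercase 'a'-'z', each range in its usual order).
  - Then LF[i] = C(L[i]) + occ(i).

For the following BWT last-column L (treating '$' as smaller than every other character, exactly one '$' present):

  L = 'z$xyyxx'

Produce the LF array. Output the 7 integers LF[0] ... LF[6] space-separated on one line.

Answer: 6 0 1 4 5 2 3

Derivation:
Char counts: '$':1, 'x':3, 'y':2, 'z':1
C (first-col start): C('$')=0, C('x')=1, C('y')=4, C('z')=6
L[0]='z': occ=0, LF[0]=C('z')+0=6+0=6
L[1]='$': occ=0, LF[1]=C('$')+0=0+0=0
L[2]='x': occ=0, LF[2]=C('x')+0=1+0=1
L[3]='y': occ=0, LF[3]=C('y')+0=4+0=4
L[4]='y': occ=1, LF[4]=C('y')+1=4+1=5
L[5]='x': occ=1, LF[5]=C('x')+1=1+1=2
L[6]='x': occ=2, LF[6]=C('x')+2=1+2=3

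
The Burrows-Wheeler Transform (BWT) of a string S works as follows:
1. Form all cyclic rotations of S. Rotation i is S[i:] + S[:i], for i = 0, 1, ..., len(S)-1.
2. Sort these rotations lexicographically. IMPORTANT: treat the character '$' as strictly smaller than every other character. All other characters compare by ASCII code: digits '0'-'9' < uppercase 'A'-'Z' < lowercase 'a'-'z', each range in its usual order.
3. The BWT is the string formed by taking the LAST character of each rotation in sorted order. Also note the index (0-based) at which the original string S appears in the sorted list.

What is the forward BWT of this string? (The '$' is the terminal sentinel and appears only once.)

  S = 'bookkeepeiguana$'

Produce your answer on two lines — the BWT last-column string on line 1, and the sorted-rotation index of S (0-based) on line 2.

All 16 rotations (rotation i = S[i:]+S[:i]):
  rot[0] = bookkeepeiguana$
  rot[1] = ookkeepeiguana$b
  rot[2] = okkeepeiguana$bo
  rot[3] = kkeepeiguana$boo
  rot[4] = keepeiguana$book
  rot[5] = eepeiguana$bookk
  rot[6] = epeiguana$bookke
  rot[7] = peiguana$bookkee
  rot[8] = eiguana$bookkeep
  rot[9] = iguana$bookkeepe
  rot[10] = guana$bookkeepei
  rot[11] = uana$bookkeepeig
  rot[12] = ana$bookkeepeigu
  rot[13] = na$bookkeepeigua
  rot[14] = a$bookkeepeiguan
  rot[15] = $bookkeepeiguana
Sorted (with $ < everything):
  sorted[0] = $bookkeepeiguana  (last char: 'a')
  sorted[1] = a$bookkeepeiguan  (last char: 'n')
  sorted[2] = ana$bookkeepeigu  (last char: 'u')
  sorted[3] = bookkeepeiguana$  (last char: '$')
  sorted[4] = eepeiguana$bookk  (last char: 'k')
  sorted[5] = eiguana$bookkeep  (last char: 'p')
  sorted[6] = epeiguana$bookke  (last char: 'e')
  sorted[7] = guana$bookkeepei  (last char: 'i')
  sorted[8] = iguana$bookkeepe  (last char: 'e')
  sorted[9] = keepeiguana$book  (last char: 'k')
  sorted[10] = kkeepeiguana$boo  (last char: 'o')
  sorted[11] = na$bookkeepeigua  (last char: 'a')
  sorted[12] = okkeepeiguana$bo  (last char: 'o')
  sorted[13] = ookkeepeiguana$b  (last char: 'b')
  sorted[14] = peiguana$bookkee  (last char: 'e')
  sorted[15] = uana$bookkeepeig  (last char: 'g')
Last column: anu$kpeiekoaobeg
Original string S is at sorted index 3

Answer: anu$kpeiekoaobeg
3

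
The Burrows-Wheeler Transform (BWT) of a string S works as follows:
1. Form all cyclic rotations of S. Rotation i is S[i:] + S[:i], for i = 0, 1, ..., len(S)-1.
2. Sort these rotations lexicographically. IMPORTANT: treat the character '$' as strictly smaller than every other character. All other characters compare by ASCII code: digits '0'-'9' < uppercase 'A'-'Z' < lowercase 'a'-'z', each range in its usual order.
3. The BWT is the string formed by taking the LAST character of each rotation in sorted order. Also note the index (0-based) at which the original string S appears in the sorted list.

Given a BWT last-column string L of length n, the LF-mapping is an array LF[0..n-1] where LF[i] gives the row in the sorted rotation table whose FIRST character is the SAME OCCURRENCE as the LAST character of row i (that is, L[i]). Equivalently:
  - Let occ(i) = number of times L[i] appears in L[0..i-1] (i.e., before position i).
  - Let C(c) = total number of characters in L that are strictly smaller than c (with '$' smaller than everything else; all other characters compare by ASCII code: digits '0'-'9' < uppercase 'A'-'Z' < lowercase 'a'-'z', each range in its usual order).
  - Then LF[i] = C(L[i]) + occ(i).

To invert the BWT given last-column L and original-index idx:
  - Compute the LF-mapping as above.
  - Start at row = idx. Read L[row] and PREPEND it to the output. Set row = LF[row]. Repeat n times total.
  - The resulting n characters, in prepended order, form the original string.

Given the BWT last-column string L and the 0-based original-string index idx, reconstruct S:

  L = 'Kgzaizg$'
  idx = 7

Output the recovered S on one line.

LF mapping: 1 3 6 2 5 7 4 0
Walk LF starting at row 7, prepending L[row]:
  step 1: row=7, L[7]='$', prepend. Next row=LF[7]=0
  step 2: row=0, L[0]='K', prepend. Next row=LF[0]=1
  step 3: row=1, L[1]='g', prepend. Next row=LF[1]=3
  step 4: row=3, L[3]='a', prepend. Next row=LF[3]=2
  step 5: row=2, L[2]='z', prepend. Next row=LF[2]=6
  step 6: row=6, L[6]='g', prepend. Next row=LF[6]=4
  step 7: row=4, L[4]='i', prepend. Next row=LF[4]=5
  step 8: row=5, L[5]='z', prepend. Next row=LF[5]=7
Reversed output: zigzagK$

Answer: zigzagK$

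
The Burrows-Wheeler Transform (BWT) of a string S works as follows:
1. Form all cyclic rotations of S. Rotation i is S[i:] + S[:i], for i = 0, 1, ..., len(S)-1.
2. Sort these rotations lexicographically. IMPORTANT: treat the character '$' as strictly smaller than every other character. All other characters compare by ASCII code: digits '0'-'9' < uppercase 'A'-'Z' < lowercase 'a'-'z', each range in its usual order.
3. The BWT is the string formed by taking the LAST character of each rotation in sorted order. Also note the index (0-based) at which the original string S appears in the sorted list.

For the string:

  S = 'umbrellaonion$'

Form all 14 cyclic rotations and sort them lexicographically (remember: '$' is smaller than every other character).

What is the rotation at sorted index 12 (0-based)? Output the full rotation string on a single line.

Answer: rellaonion$umb

Derivation:
All 14 rotations (rotation i = S[i:]+S[:i]):
  rot[0] = umbrellaonion$
  rot[1] = mbrellaonion$u
  rot[2] = brellaonion$um
  rot[3] = rellaonion$umb
  rot[4] = ellaonion$umbr
  rot[5] = llaonion$umbre
  rot[6] = laonion$umbrel
  rot[7] = aonion$umbrell
  rot[8] = onion$umbrella
  rot[9] = nion$umbrellao
  rot[10] = ion$umbrellaon
  rot[11] = on$umbrellaoni
  rot[12] = n$umbrellaonio
  rot[13] = $umbrellaonion
Sorted (with $ < everything):
  sorted[0] = $umbrellaonion
  sorted[1] = aonion$umbrell
  sorted[2] = brellaonion$um
  sorted[3] = ellaonion$umbr
  sorted[4] = ion$umbrellaon
  sorted[5] = laonion$umbrel
  sorted[6] = llaonion$umbre
  sorted[7] = mbrellaonion$u
  sorted[8] = n$umbrellaonio
  sorted[9] = nion$umbrellao
  sorted[10] = on$umbrellaoni
  sorted[11] = onion$umbrella
  sorted[12] = rellaonion$umb
  sorted[13] = umbrellaonion$
sorted[12] = rellaonion$umb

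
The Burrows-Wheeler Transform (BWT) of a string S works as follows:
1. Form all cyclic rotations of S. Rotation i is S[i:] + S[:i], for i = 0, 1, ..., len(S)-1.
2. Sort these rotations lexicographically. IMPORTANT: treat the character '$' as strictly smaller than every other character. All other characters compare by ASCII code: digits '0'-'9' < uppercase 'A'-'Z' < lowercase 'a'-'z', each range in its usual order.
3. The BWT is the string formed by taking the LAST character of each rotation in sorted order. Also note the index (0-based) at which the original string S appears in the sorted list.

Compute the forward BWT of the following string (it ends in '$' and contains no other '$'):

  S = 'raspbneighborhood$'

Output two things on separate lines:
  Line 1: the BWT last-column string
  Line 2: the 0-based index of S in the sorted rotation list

All 18 rotations (rotation i = S[i:]+S[:i]):
  rot[0] = raspbneighborhood$
  rot[1] = aspbneighborhood$r
  rot[2] = spbneighborhood$ra
  rot[3] = pbneighborhood$ras
  rot[4] = bneighborhood$rasp
  rot[5] = neighborhood$raspb
  rot[6] = eighborhood$raspbn
  rot[7] = ighborhood$raspbne
  rot[8] = ghborhood$raspbnei
  rot[9] = hborhood$raspbneig
  rot[10] = borhood$raspbneigh
  rot[11] = orhood$raspbneighb
  rot[12] = rhood$raspbneighbo
  rot[13] = hood$raspbneighbor
  rot[14] = ood$raspbneighborh
  rot[15] = od$raspbneighborho
  rot[16] = d$raspbneighborhoo
  rot[17] = $raspbneighborhood
Sorted (with $ < everything):
  sorted[0] = $raspbneighborhood  (last char: 'd')
  sorted[1] = aspbneighborhood$r  (last char: 'r')
  sorted[2] = bneighborhood$rasp  (last char: 'p')
  sorted[3] = borhood$raspbneigh  (last char: 'h')
  sorted[4] = d$raspbneighborhoo  (last char: 'o')
  sorted[5] = eighborhood$raspbn  (last char: 'n')
  sorted[6] = ghborhood$raspbnei  (last char: 'i')
  sorted[7] = hborhood$raspbneig  (last char: 'g')
  sorted[8] = hood$raspbneighbor  (last char: 'r')
  sorted[9] = ighborhood$raspbne  (last char: 'e')
  sorted[10] = neighborhood$raspb  (last char: 'b')
  sorted[11] = od$raspbneighborho  (last char: 'o')
  sorted[12] = ood$raspbneighborh  (last char: 'h')
  sorted[13] = orhood$raspbneighb  (last char: 'b')
  sorted[14] = pbneighborhood$ras  (last char: 's')
  sorted[15] = raspbneighborhood$  (last char: '$')
  sorted[16] = rhood$raspbneighbo  (last char: 'o')
  sorted[17] = spbneighborhood$ra  (last char: 'a')
Last column: drphonigrebohbs$oa
Original string S is at sorted index 15

Answer: drphonigrebohbs$oa
15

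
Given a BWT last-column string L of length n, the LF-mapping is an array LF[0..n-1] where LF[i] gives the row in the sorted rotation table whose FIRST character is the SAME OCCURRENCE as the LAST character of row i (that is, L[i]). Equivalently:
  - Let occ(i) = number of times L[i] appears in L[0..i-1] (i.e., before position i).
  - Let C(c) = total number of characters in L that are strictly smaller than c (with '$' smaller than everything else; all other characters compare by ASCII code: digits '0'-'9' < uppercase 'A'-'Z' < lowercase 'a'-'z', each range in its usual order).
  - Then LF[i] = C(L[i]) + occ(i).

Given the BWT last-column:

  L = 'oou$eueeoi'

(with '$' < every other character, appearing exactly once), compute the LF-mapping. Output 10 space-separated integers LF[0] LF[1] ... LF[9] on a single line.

Answer: 5 6 8 0 1 9 2 3 7 4

Derivation:
Char counts: '$':1, 'e':3, 'i':1, 'o':3, 'u':2
C (first-col start): C('$')=0, C('e')=1, C('i')=4, C('o')=5, C('u')=8
L[0]='o': occ=0, LF[0]=C('o')+0=5+0=5
L[1]='o': occ=1, LF[1]=C('o')+1=5+1=6
L[2]='u': occ=0, LF[2]=C('u')+0=8+0=8
L[3]='$': occ=0, LF[3]=C('$')+0=0+0=0
L[4]='e': occ=0, LF[4]=C('e')+0=1+0=1
L[5]='u': occ=1, LF[5]=C('u')+1=8+1=9
L[6]='e': occ=1, LF[6]=C('e')+1=1+1=2
L[7]='e': occ=2, LF[7]=C('e')+2=1+2=3
L[8]='o': occ=2, LF[8]=C('o')+2=5+2=7
L[9]='i': occ=0, LF[9]=C('i')+0=4+0=4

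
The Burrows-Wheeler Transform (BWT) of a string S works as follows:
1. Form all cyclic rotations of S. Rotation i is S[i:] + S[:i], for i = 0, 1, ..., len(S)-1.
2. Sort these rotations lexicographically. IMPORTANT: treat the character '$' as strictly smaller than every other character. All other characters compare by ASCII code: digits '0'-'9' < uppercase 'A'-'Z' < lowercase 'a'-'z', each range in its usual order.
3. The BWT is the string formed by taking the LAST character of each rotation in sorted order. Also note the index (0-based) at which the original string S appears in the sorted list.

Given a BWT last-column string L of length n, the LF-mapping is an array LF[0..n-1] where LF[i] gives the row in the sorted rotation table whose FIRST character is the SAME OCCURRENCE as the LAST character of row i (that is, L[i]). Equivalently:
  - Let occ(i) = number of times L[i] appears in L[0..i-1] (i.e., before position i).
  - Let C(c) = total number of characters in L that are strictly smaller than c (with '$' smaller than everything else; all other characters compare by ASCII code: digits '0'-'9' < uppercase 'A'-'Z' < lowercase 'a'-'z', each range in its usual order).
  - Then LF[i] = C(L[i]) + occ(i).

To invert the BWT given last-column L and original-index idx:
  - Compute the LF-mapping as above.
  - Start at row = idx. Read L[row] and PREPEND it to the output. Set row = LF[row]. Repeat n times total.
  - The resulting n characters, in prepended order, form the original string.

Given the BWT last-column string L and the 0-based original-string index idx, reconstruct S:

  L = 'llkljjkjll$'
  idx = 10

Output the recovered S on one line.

Answer: llljljkjkl$

Derivation:
LF mapping: 6 7 4 8 1 2 5 3 9 10 0
Walk LF starting at row 10, prepending L[row]:
  step 1: row=10, L[10]='$', prepend. Next row=LF[10]=0
  step 2: row=0, L[0]='l', prepend. Next row=LF[0]=6
  step 3: row=6, L[6]='k', prepend. Next row=LF[6]=5
  step 4: row=5, L[5]='j', prepend. Next row=LF[5]=2
  step 5: row=2, L[2]='k', prepend. Next row=LF[2]=4
  step 6: row=4, L[4]='j', prepend. Next row=LF[4]=1
  step 7: row=1, L[1]='l', prepend. Next row=LF[1]=7
  step 8: row=7, L[7]='j', prepend. Next row=LF[7]=3
  step 9: row=3, L[3]='l', prepend. Next row=LF[3]=8
  step 10: row=8, L[8]='l', prepend. Next row=LF[8]=9
  step 11: row=9, L[9]='l', prepend. Next row=LF[9]=10
Reversed output: llljljkjkl$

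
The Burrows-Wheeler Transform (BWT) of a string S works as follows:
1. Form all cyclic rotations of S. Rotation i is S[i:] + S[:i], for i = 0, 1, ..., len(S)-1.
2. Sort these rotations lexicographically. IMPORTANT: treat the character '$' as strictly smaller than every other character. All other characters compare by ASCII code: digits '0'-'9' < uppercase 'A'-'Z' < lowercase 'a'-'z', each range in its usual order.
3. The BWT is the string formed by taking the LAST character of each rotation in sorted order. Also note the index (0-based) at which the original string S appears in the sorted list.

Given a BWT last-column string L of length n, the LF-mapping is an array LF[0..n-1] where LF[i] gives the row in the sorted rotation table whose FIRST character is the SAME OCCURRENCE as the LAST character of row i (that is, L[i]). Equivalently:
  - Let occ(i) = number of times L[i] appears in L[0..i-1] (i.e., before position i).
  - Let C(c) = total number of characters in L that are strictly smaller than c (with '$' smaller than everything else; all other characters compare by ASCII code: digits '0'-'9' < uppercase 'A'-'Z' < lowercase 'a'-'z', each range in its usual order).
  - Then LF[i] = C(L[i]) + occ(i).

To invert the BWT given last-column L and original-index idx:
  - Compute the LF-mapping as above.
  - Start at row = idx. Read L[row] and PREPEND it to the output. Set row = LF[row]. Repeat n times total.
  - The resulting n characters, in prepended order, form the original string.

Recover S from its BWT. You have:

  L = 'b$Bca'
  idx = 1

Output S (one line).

Answer: Bacb$

Derivation:
LF mapping: 3 0 1 4 2
Walk LF starting at row 1, prepending L[row]:
  step 1: row=1, L[1]='$', prepend. Next row=LF[1]=0
  step 2: row=0, L[0]='b', prepend. Next row=LF[0]=3
  step 3: row=3, L[3]='c', prepend. Next row=LF[3]=4
  step 4: row=4, L[4]='a', prepend. Next row=LF[4]=2
  step 5: row=2, L[2]='B', prepend. Next row=LF[2]=1
Reversed output: Bacb$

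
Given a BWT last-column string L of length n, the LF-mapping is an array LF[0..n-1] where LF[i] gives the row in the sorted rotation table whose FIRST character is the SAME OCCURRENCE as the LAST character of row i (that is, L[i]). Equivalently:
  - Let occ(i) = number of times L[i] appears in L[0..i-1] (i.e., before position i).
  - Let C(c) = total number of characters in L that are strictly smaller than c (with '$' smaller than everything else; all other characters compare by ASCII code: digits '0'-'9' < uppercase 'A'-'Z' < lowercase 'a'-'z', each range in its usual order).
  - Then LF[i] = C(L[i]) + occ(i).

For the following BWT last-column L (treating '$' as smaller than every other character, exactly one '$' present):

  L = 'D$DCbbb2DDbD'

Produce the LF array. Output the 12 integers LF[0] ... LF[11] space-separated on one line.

Answer: 3 0 4 2 8 9 10 1 5 6 11 7

Derivation:
Char counts: '$':1, '2':1, 'C':1, 'D':5, 'b':4
C (first-col start): C('$')=0, C('2')=1, C('C')=2, C('D')=3, C('b')=8
L[0]='D': occ=0, LF[0]=C('D')+0=3+0=3
L[1]='$': occ=0, LF[1]=C('$')+0=0+0=0
L[2]='D': occ=1, LF[2]=C('D')+1=3+1=4
L[3]='C': occ=0, LF[3]=C('C')+0=2+0=2
L[4]='b': occ=0, LF[4]=C('b')+0=8+0=8
L[5]='b': occ=1, LF[5]=C('b')+1=8+1=9
L[6]='b': occ=2, LF[6]=C('b')+2=8+2=10
L[7]='2': occ=0, LF[7]=C('2')+0=1+0=1
L[8]='D': occ=2, LF[8]=C('D')+2=3+2=5
L[9]='D': occ=3, LF[9]=C('D')+3=3+3=6
L[10]='b': occ=3, LF[10]=C('b')+3=8+3=11
L[11]='D': occ=4, LF[11]=C('D')+4=3+4=7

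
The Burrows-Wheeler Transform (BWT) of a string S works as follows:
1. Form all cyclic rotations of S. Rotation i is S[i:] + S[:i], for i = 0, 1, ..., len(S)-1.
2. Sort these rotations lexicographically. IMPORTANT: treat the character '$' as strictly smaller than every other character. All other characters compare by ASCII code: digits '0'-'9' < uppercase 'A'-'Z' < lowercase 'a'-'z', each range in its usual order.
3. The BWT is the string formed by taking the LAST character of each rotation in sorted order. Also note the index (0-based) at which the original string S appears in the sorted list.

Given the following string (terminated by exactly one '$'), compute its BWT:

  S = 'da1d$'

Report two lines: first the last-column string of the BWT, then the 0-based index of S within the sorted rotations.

Answer: dad1$
4

Derivation:
All 5 rotations (rotation i = S[i:]+S[:i]):
  rot[0] = da1d$
  rot[1] = a1d$d
  rot[2] = 1d$da
  rot[3] = d$da1
  rot[4] = $da1d
Sorted (with $ < everything):
  sorted[0] = $da1d  (last char: 'd')
  sorted[1] = 1d$da  (last char: 'a')
  sorted[2] = a1d$d  (last char: 'd')
  sorted[3] = d$da1  (last char: '1')
  sorted[4] = da1d$  (last char: '$')
Last column: dad1$
Original string S is at sorted index 4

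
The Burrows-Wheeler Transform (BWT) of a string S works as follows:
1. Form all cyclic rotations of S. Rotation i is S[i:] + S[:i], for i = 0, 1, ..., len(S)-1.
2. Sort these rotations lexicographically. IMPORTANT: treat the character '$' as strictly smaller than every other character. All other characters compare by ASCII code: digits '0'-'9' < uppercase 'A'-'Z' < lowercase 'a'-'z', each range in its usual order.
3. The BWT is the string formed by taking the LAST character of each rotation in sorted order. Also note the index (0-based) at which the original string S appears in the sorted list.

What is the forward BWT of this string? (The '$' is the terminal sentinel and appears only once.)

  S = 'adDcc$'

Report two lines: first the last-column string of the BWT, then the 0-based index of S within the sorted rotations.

All 6 rotations (rotation i = S[i:]+S[:i]):
  rot[0] = adDcc$
  rot[1] = dDcc$a
  rot[2] = Dcc$ad
  rot[3] = cc$adD
  rot[4] = c$adDc
  rot[5] = $adDcc
Sorted (with $ < everything):
  sorted[0] = $adDcc  (last char: 'c')
  sorted[1] = Dcc$ad  (last char: 'd')
  sorted[2] = adDcc$  (last char: '$')
  sorted[3] = c$adDc  (last char: 'c')
  sorted[4] = cc$adD  (last char: 'D')
  sorted[5] = dDcc$a  (last char: 'a')
Last column: cd$cDa
Original string S is at sorted index 2

Answer: cd$cDa
2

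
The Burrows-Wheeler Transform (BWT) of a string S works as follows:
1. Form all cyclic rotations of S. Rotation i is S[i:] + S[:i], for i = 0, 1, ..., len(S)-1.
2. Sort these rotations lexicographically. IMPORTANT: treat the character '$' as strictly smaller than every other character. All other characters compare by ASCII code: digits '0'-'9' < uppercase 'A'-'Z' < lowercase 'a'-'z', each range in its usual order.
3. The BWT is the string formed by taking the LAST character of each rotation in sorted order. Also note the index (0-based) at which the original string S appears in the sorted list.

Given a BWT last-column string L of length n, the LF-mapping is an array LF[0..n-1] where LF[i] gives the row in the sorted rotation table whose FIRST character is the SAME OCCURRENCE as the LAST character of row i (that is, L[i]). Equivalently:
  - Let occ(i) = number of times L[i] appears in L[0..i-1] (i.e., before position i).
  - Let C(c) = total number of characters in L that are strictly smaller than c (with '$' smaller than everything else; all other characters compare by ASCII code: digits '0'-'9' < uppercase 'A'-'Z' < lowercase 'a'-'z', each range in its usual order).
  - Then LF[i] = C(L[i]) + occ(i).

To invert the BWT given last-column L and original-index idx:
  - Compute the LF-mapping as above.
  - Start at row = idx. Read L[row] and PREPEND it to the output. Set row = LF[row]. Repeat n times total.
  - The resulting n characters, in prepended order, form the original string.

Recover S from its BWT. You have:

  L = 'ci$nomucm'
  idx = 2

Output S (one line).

Answer: communic$

Derivation:
LF mapping: 1 3 0 6 7 4 8 2 5
Walk LF starting at row 2, prepending L[row]:
  step 1: row=2, L[2]='$', prepend. Next row=LF[2]=0
  step 2: row=0, L[0]='c', prepend. Next row=LF[0]=1
  step 3: row=1, L[1]='i', prepend. Next row=LF[1]=3
  step 4: row=3, L[3]='n', prepend. Next row=LF[3]=6
  step 5: row=6, L[6]='u', prepend. Next row=LF[6]=8
  step 6: row=8, L[8]='m', prepend. Next row=LF[8]=5
  step 7: row=5, L[5]='m', prepend. Next row=LF[5]=4
  step 8: row=4, L[4]='o', prepend. Next row=LF[4]=7
  step 9: row=7, L[7]='c', prepend. Next row=LF[7]=2
Reversed output: communic$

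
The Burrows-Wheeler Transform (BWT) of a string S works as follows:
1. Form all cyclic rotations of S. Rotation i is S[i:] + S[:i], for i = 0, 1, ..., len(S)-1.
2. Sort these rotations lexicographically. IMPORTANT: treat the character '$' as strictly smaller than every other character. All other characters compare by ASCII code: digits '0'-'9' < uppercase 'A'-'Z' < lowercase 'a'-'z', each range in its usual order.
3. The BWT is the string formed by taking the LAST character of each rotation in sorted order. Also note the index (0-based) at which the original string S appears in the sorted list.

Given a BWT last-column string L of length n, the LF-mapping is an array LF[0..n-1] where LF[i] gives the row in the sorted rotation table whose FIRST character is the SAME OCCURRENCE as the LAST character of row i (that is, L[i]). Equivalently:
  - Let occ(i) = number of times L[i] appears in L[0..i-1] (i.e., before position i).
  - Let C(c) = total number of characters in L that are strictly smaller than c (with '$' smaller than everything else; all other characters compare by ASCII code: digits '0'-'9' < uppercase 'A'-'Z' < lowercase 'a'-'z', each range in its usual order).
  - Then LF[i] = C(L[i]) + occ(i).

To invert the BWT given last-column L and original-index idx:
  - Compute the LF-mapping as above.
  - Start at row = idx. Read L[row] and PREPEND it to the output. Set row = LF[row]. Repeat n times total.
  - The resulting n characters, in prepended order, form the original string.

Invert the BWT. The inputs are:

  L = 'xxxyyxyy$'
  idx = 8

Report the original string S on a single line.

LF mapping: 1 2 3 5 6 4 7 8 0
Walk LF starting at row 8, prepending L[row]:
  step 1: row=8, L[8]='$', prepend. Next row=LF[8]=0
  step 2: row=0, L[0]='x', prepend. Next row=LF[0]=1
  step 3: row=1, L[1]='x', prepend. Next row=LF[1]=2
  step 4: row=2, L[2]='x', prepend. Next row=LF[2]=3
  step 5: row=3, L[3]='y', prepend. Next row=LF[3]=5
  step 6: row=5, L[5]='x', prepend. Next row=LF[5]=4
  step 7: row=4, L[4]='y', prepend. Next row=LF[4]=6
  step 8: row=6, L[6]='y', prepend. Next row=LF[6]=7
  step 9: row=7, L[7]='y', prepend. Next row=LF[7]=8
Reversed output: yyyxyxxx$

Answer: yyyxyxxx$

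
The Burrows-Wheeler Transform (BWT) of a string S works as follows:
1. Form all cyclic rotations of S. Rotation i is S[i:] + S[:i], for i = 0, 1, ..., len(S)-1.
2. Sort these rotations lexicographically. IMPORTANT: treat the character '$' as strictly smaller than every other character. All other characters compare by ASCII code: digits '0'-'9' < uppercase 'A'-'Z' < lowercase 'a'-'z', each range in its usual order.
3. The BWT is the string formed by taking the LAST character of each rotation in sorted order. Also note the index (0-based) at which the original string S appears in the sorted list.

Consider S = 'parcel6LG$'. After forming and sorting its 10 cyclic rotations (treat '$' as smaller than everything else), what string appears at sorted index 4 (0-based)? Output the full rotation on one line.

All 10 rotations (rotation i = S[i:]+S[:i]):
  rot[0] = parcel6LG$
  rot[1] = arcel6LG$p
  rot[2] = rcel6LG$pa
  rot[3] = cel6LG$par
  rot[4] = el6LG$parc
  rot[5] = l6LG$parce
  rot[6] = 6LG$parcel
  rot[7] = LG$parcel6
  rot[8] = G$parcel6L
  rot[9] = $parcel6LG
Sorted (with $ < everything):
  sorted[0] = $parcel6LG
  sorted[1] = 6LG$parcel
  sorted[2] = G$parcel6L
  sorted[3] = LG$parcel6
  sorted[4] = arcel6LG$p
  sorted[5] = cel6LG$par
  sorted[6] = el6LG$parc
  sorted[7] = l6LG$parce
  sorted[8] = parcel6LG$
  sorted[9] = rcel6LG$pa
sorted[4] = arcel6LG$p

Answer: arcel6LG$p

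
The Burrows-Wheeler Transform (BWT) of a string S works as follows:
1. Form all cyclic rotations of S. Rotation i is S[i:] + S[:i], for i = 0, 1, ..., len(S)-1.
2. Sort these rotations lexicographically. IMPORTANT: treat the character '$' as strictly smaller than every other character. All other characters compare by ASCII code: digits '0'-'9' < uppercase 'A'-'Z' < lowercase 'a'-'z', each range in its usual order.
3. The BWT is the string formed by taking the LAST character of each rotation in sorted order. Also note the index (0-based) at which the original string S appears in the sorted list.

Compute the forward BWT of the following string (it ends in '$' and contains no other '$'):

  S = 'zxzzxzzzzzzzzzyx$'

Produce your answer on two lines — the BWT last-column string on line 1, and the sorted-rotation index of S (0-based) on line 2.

Answer: xyzzz$zzxzzzzzzzx
5

Derivation:
All 17 rotations (rotation i = S[i:]+S[:i]):
  rot[0] = zxzzxzzzzzzzzzyx$
  rot[1] = xzzxzzzzzzzzzyx$z
  rot[2] = zzxzzzzzzzzzyx$zx
  rot[3] = zxzzzzzzzzzyx$zxz
  rot[4] = xzzzzzzzzzyx$zxzz
  rot[5] = zzzzzzzzzyx$zxzzx
  rot[6] = zzzzzzzzyx$zxzzxz
  rot[7] = zzzzzzzyx$zxzzxzz
  rot[8] = zzzzzzyx$zxzzxzzz
  rot[9] = zzzzzyx$zxzzxzzzz
  rot[10] = zzzzyx$zxzzxzzzzz
  rot[11] = zzzyx$zxzzxzzzzzz
  rot[12] = zzyx$zxzzxzzzzzzz
  rot[13] = zyx$zxzzxzzzzzzzz
  rot[14] = yx$zxzzxzzzzzzzzz
  rot[15] = x$zxzzxzzzzzzzzzy
  rot[16] = $zxzzxzzzzzzzzzyx
Sorted (with $ < everything):
  sorted[0] = $zxzzxzzzzzzzzzyx  (last char: 'x')
  sorted[1] = x$zxzzxzzzzzzzzzy  (last char: 'y')
  sorted[2] = xzzxzzzzzzzzzyx$z  (last char: 'z')
  sorted[3] = xzzzzzzzzzyx$zxzz  (last char: 'z')
  sorted[4] = yx$zxzzxzzzzzzzzz  (last char: 'z')
  sorted[5] = zxzzxzzzzzzzzzyx$  (last char: '$')
  sorted[6] = zxzzzzzzzzzyx$zxz  (last char: 'z')
  sorted[7] = zyx$zxzzxzzzzzzzz  (last char: 'z')
  sorted[8] = zzxzzzzzzzzzyx$zx  (last char: 'x')
  sorted[9] = zzyx$zxzzxzzzzzzz  (last char: 'z')
  sorted[10] = zzzyx$zxzzxzzzzzz  (last char: 'z')
  sorted[11] = zzzzyx$zxzzxzzzzz  (last char: 'z')
  sorted[12] = zzzzzyx$zxzzxzzzz  (last char: 'z')
  sorted[13] = zzzzzzyx$zxzzxzzz  (last char: 'z')
  sorted[14] = zzzzzzzyx$zxzzxzz  (last char: 'z')
  sorted[15] = zzzzzzzzyx$zxzzxz  (last char: 'z')
  sorted[16] = zzzzzzzzzyx$zxzzx  (last char: 'x')
Last column: xyzzz$zzxzzzzzzzx
Original string S is at sorted index 5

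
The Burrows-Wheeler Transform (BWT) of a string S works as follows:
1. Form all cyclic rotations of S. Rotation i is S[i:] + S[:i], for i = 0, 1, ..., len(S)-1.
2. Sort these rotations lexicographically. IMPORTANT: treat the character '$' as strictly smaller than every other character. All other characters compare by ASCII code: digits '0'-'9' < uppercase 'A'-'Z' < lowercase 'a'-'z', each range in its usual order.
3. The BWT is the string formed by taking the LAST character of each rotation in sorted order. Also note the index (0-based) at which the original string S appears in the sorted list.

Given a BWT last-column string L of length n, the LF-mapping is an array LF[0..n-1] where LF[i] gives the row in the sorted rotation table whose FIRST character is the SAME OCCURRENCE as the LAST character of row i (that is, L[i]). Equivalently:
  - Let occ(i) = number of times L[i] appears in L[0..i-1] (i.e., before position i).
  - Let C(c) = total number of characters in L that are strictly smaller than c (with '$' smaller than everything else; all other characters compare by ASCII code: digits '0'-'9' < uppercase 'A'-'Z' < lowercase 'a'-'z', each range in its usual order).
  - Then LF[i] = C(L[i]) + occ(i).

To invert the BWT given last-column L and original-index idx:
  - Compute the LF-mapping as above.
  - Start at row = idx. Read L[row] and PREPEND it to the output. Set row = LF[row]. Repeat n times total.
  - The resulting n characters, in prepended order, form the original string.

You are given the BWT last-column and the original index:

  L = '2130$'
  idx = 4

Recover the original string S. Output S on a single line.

Answer: 3102$

Derivation:
LF mapping: 3 2 4 1 0
Walk LF starting at row 4, prepending L[row]:
  step 1: row=4, L[4]='$', prepend. Next row=LF[4]=0
  step 2: row=0, L[0]='2', prepend. Next row=LF[0]=3
  step 3: row=3, L[3]='0', prepend. Next row=LF[3]=1
  step 4: row=1, L[1]='1', prepend. Next row=LF[1]=2
  step 5: row=2, L[2]='3', prepend. Next row=LF[2]=4
Reversed output: 3102$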